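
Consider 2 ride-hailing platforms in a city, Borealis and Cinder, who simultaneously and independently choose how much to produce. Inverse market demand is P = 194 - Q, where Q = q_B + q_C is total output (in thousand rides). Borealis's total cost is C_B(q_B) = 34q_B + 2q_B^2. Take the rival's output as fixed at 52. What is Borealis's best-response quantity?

18

With the rival's output fixed at 52, Borealis's profit is π_B = (194 - 52 - q_B)q_B - (34q_B + 2q_B²) = (142 - q_B)q_B - (34q_B + 2q_B²).
∂π_B/∂q_B = 108 - 6q_B = 0, so q_B = 18.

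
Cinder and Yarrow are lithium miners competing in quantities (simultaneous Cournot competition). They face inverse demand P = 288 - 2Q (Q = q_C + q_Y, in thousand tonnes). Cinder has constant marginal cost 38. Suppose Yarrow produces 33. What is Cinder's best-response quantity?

With the rival's output fixed at 33, Cinder's profit is π_C = (288 - 2·33 - 2q_C)q_C - (38q_C) = (222 - 2q_C)q_C - (38q_C).
∂π_C/∂q_C = 184 - 4q_C = 0, so q_C = 46.

46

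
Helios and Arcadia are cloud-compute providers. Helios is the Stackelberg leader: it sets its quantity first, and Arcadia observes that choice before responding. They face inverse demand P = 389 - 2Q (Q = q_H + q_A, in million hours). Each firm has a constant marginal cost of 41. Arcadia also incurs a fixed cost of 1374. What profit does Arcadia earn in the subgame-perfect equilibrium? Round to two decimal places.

Solve by backward induction. Given q_H, the follower Arcadia maximises π_A = (389 - 2q_H - 2q_A)q_A - 41q_A.
Setting the follower's marginal profit to zero, 348 - 2q_H - 4q_A = 0, i.e. q_A = (348 - 2q_H)/4.
The leader anticipates this reaction. Substituting into P = 389 - 2Q gives P = 215 - q_H, so π_H = (215 - q_H)q_H - 41q_H.
Leader FOC: 174 - 2q_H = 0, so q_H = 87.
Then q_A = (348 - 2·87)/4 = 87/2.
Price P = 389 - 2·(261/2) = 128.
Arcadia's profit: (128 - 41)·(87/2) - 1374 = 2410.5000.

2410.50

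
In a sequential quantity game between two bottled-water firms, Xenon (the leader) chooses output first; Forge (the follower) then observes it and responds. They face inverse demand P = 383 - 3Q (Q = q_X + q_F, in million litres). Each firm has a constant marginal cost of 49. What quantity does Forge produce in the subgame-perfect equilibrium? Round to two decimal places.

27.83

The follower Forge best-responds to any q_X: π_F = (383 - 3Q)q_F - 49q_F.
Setting the follower's marginal profit to zero, 334 - 3q_X - 6q_F = 0, i.e. q_F = (334 - 3q_X)/6.
The leader anticipates this reaction. Substituting into P = 383 - 3Q gives P = 216 - (3/2)q_X, so π_X = (216 - (3/2)q_X)q_X - 49q_X.
Maximising: ∂π_X/∂q_X = 167 - 3q_X = 0, giving q_X = 167/3.
Then q_F = (334 - 3·(167/3))/6 = 167/6.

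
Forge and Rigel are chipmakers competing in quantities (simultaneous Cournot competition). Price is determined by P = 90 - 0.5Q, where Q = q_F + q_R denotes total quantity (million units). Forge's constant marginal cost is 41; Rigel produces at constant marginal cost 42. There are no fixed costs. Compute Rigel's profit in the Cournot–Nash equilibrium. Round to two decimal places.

490.89

Forge's profit: π_F = (90 - 0.5Q)q_F - (41q_F). Setting ∂π_F/∂q_F = 0: 49 - q_F - (1/2)(q_R) = 0.
Rigel's first-order condition: 48 - q_R - (1/2)(q_F) = 0.
Rearranging gives the reaction functions q_F = (49 - (1/2)q_R) and q_R = (48 - (1/2)q_F).
Substituting one into the other gives q_F = 100/3 and q_R = 94/3.
Price P = 90 - (1/2)·(194/3) = 173/3.
Rigel's profit: (173/3 - 42)·(94/3) = 490.8889.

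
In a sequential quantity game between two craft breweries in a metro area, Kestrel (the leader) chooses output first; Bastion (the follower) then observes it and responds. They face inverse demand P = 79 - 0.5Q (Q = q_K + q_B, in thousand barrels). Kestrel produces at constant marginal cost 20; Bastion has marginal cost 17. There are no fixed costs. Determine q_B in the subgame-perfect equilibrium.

34

The follower Bastion best-responds to any q_K: π_B = (79 - 0.5Q)q_B - 17q_B.
∂π_B/∂q_B = 62 - (1/2)q_K - q_B = 0 gives the reaction function q_B = (62 - (1/2)q_K).
Kestrel substitutes q_B(q_K) into its own profit: π_K = q_K(79 - (1/2)q_K - (62 - (1/2)q_K)/2) - 20q_K = (48 - (1/4)q_K)q_K - 20q_K.
Maximising: ∂π_K/∂q_K = 28 - (1/2)q_K = 0, giving q_K = 56.
Then q_B = (62 - (1/2)·56) = 34.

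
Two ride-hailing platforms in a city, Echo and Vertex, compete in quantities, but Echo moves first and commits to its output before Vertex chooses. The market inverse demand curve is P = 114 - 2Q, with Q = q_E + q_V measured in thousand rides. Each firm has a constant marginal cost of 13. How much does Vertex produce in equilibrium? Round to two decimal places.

Solve by backward induction. Given q_E, the follower Vertex maximises π_V = (114 - 2q_E - 2q_V)q_V - 13q_V.
Follower FOC: 101 - 2q_E - 4q_V = 0, so q_V(q_E) = (101 - 2q_E)/4.
Echo substitutes q_V(q_E) into its own profit: π_E = q_E(114 - 2q_E - (101 - 2q_E)/2) - 13q_E = (127/2 - q_E)q_E - 13q_E.
Maximising: ∂π_E/∂q_E = 101/2 - 2q_E = 0, giving q_E = 101/4.
Then q_V = (101 - 2·(101/4))/4 = 101/8.

12.63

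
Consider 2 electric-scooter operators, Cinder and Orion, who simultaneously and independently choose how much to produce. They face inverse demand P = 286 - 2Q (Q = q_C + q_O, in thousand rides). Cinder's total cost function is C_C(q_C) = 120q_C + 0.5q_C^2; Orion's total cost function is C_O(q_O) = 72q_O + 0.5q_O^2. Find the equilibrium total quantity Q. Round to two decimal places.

54.29

Cinder's profit: π_C = (286 - 2Q)q_C - (120q_C + (1/2)q_C²). Setting ∂π_C/∂q_C = 0: 166 - 5q_C - 2(q_O) = 0.
Orion's first-order condition: 214 - 5q_O - 2(q_C) = 0.
Best responses: q_C = (166 - 2q_O)/5, q_O = (214 - 2q_C)/5.
Solving the pair: q_C = 134/7, q_O = 246/7.
Total output Q = 134/7 + 246/7 = 380/7.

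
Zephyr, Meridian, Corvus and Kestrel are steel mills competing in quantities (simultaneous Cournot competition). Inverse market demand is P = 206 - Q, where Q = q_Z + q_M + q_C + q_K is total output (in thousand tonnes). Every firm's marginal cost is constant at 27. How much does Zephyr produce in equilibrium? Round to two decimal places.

Each firm earns π_i = (206 - Q)q_i - 27q_i.
Setting ∂π_i/∂q_i = 0 with rivals' quantities fixed: 179 - 2q_i - Σ_{j≠i} q_j = 0.
By symmetry each firm produces the same amount; substituting Σ_{j≠i} q_j = 3q_i yields q_i = 179/5.

35.80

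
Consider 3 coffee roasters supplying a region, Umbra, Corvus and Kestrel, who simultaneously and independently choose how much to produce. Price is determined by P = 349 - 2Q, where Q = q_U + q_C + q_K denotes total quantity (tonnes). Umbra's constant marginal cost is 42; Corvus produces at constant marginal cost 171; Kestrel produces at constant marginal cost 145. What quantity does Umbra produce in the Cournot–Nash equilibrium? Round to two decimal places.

Umbra's profit: π_U = (349 - 2Q)q_U - (42q_U). Setting ∂π_U/∂q_U = 0: 307 - 4q_U - 2(q_C + q_K) = 0.
Corvus's profit: π_C = (349 - 2Q)q_C - (171q_C). Setting ∂π_C/∂q_C = 0: 178 - 4q_C - 2(q_U + q_K) = 0.
Kestrel's profit: π_K = (349 - 2Q)q_K - (145q_K). Setting ∂π_K/∂q_K = 0: 204 - 4q_K - 2(q_U + q_C) = 0.
Summing all 3 equations gives 689 − 8Q = 0, hence Q = 689/8.
Back-substituting: q_U = (307 − 689/4)/2 = 539/8, q_C = (178 − 689/4)/2 = 23/8, q_K = (204 − 689/4)/2 = 127/8.

67.38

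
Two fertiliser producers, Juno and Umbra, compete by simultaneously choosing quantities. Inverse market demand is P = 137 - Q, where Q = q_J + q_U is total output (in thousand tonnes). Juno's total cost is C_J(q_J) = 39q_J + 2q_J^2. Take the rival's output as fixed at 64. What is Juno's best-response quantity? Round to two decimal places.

With the rival's output fixed at 64, Juno's profit is π_J = (137 - 64 - q_J)q_J - (39q_J + 2q_J²) = (73 - q_J)q_J - (39q_J + 2q_J²).
∂π_J/∂q_J = 34 - 6q_J = 0, so q_J = 17/3.

5.67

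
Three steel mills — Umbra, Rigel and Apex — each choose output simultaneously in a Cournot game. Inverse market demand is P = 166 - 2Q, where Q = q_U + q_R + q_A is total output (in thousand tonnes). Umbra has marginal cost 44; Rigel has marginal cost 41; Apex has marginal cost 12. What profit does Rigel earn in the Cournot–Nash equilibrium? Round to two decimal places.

306.28

Umbra's profit: π_U = (166 - 2Q)q_U - (44q_U). Setting ∂π_U/∂q_U = 0: 122 - 4q_U - 2(q_R + q_A) = 0.
Rigel's profit: π_R = (166 - 2Q)q_R - (41q_R). Setting ∂π_R/∂q_R = 0: 125 - 4q_R - 2(q_U + q_A) = 0.
Apex's profit: π_A = (166 - 2Q)q_A - (12q_A). Setting ∂π_A/∂q_A = 0: 154 - 4q_A - 2(q_U + q_R) = 0.
Adding the 3 first-order conditions: 401 − 8Q = 0, so Q = 401/8.
Back-substituting: q_U = (122 − 401/4)/2 = 87/8, q_R = (125 − 401/4)/2 = 99/8, q_A = (154 − 401/4)/2 = 215/8.
Price P = 166 - 2·(401/8) = 263/4.
Rigel's profit: (263/4 - 41)·(99/8) = 306.2813.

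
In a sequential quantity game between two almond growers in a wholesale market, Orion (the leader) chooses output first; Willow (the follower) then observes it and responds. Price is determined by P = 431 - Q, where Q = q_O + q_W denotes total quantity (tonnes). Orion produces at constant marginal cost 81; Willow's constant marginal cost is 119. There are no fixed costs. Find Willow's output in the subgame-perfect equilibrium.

59

Solve by backward induction. Given q_O, the follower Willow maximises π_W = (431 - q_O - q_W)q_W - 119q_W.
Setting the follower's marginal profit to zero, 312 - q_O - 2q_W = 0, i.e. q_W = (312 - q_O)/2.
Orion substitutes q_W(q_O) into its own profit: π_O = q_O(431 - q_O - (312 - q_O)/2) - 81q_O = (275 - (1/2)q_O)q_O - 81q_O.
Leader FOC: 194 - q_O = 0, so q_O = 194.
Then q_W = (312 - 194)/2 = 59.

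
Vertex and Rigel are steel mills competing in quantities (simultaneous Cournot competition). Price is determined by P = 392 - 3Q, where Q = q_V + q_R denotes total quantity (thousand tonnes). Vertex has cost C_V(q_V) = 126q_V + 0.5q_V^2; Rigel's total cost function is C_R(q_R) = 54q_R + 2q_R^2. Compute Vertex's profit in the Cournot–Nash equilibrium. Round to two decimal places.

Vertex's profit: π_V = (392 - 3Q)q_V - (126q_V + (1/2)q_V²). Setting ∂π_V/∂q_V = 0: 266 - 7q_V - 3(q_R) = 0.
Rigel's first-order condition: 338 - 10q_R - 3(q_V) = 0.
So q_V = (266 - 3q_R)/7 and q_R = (338 - 3q_V)/10.
Solving the pair: q_V = 1646/61, q_R = 1568/61.
Price P = 392 - 3·52.6885 = 233.9344.
Vertex's profit: 233.9344·(1646/61) - 126·(1646/61) - (1/2)(1646/61)² = 2548.4026.

2548.40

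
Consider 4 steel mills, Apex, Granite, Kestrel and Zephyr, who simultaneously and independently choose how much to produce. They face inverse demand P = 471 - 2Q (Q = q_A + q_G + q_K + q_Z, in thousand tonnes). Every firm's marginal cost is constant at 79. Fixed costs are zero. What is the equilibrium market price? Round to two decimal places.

157.40

Each firm earns π_i = (471 - 2Q)q_i - 79q_i.
First-order condition (treating rivals' output as given): 392 - 4q_i - 2·Σ_{j≠i} q_j = 0.
By symmetry each firm produces the same amount; substituting Σ_{j≠i} q_j = 3q_i yields q_i = 392/10 = 196/5.
Total output Q = 784/5, so price P = 471 - 2·(784/5) = 787/5.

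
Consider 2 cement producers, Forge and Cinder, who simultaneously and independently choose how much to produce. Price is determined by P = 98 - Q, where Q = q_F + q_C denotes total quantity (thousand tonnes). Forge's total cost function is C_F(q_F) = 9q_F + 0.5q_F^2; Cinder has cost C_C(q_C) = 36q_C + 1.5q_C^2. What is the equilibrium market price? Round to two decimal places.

63.71

Forge's profit: π_F = (98 - Q)q_F - (9q_F + (1/2)q_F²). Setting ∂π_F/∂q_F = 0: 89 - 3q_F - (q_C) = 0.
Cinder's profit: π_C = (98 - Q)q_C - (36q_C + (3/2)q_C²). Setting ∂π_C/∂q_C = 0: 62 - 5q_C - (q_F) = 0.
So q_F = (89 - q_C)/3 and q_C = (62 - q_F)/5.
Solving the pair: q_F = 383/14, q_C = 97/14.
Total output Q = 240/7, so price P = 98 - 240/7 = 446/7.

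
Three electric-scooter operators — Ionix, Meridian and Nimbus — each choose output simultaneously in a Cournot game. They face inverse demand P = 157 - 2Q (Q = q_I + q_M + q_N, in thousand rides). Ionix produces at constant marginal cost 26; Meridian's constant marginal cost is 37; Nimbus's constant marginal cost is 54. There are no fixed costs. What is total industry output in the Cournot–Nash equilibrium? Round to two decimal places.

Ionix's profit: π_I = (157 - 2Q)q_I - (26q_I). Setting ∂π_I/∂q_I = 0: 131 - 4q_I - 2(q_M + q_N) = 0.
Meridian's profit: π_M = (157 - 2Q)q_M - (37q_M). Setting ∂π_M/∂q_M = 0: 120 - 4q_M - 2(q_I + q_N) = 0.
Nimbus's first-order condition: 103 - 4q_N - 2(q_I + q_M) = 0.
Adding the 3 first-order conditions: 354 − 8Q = 0, so Q = 177/4.
Back-substituting: q_I = (131 − 177/2)/2 = 85/4, q_M = (120 − 177/2)/2 = 63/4, q_N = (103 − 177/2)/2 = 29/4.
Total output Q = 85/4 + 63/4 + 29/4 = 177/4.

44.25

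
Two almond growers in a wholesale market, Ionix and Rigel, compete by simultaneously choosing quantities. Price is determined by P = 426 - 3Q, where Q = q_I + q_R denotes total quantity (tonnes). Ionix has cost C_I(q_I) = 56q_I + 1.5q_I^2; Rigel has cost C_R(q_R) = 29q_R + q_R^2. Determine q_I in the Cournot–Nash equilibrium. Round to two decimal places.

28.08

Ionix's profit: π_I = (426 - 3Q)q_I - (56q_I + (3/2)q_I²). Setting ∂π_I/∂q_I = 0: 370 - 9q_I - 3(q_R) = 0.
Rigel's profit: π_R = (426 - 3Q)q_R - (29q_R + q_R²). Setting ∂π_R/∂q_R = 0: 397 - 8q_R - 3(q_I) = 0.
Rearranging gives the reaction functions q_I = (370 - 3q_R)/9 and q_R = (397 - 3q_I)/8.
Solving the pair: q_I = 1769/63, q_R = 821/21.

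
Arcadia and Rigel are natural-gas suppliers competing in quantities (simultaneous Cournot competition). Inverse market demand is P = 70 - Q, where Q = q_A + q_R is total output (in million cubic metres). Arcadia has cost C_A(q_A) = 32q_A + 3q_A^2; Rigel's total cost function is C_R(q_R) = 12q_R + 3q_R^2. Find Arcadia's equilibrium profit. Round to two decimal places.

Arcadia's profit: π_A = (70 - Q)q_A - (32q_A + 3q_A²). Setting ∂π_A/∂q_A = 0: 38 - 8q_A - (q_R) = 0.
Rigel's first-order condition: 58 - 8q_R - (q_A) = 0.
Best responses: q_A = (38 - q_R)/8, q_R = (58 - q_A)/8.
Substituting one into the other gives q_A = 82/21 and q_R = 142/21.
Price P = 70 - 32/3 = 178/3.
Arcadia's profit: (178/3)·(82/21) - 32·(82/21) - 3(82/21)² = 60.9887.

60.99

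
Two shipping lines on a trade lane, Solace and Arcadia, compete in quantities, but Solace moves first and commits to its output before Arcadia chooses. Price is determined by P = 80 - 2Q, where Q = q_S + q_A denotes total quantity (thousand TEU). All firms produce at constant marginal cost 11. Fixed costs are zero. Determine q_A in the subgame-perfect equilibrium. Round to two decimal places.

The follower Arcadia best-responds to any q_S: π_A = (80 - 2Q)q_A - 11q_A.
Setting the follower's marginal profit to zero, 69 - 2q_S - 4q_A = 0, i.e. q_A = (69 - 2q_S)/4.
The leader anticipates this reaction. Substituting into P = 80 - 2Q gives P = 91/2 - q_S, so π_S = (91/2 - q_S)q_S - 11q_S.
The leader's first-order condition 69/2 - 2q_S = 0 yields q_S = 69/4.
Then q_A = (69 - 2·(69/4))/4 = 69/8.

8.63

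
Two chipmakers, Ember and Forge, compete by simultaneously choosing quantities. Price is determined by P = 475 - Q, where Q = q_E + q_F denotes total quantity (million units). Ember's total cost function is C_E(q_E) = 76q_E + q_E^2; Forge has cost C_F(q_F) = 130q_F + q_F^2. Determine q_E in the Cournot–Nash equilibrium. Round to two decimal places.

83.40

Ember's profit: π_E = (475 - Q)q_E - (76q_E + q_E²). Setting ∂π_E/∂q_E = 0: 399 - 4q_E - (q_F) = 0.
Forge's first-order condition: 345 - 4q_F - (q_E) = 0.
Best responses: q_E = (399 - q_F)/4, q_F = (345 - q_E)/4.
Solving the pair: q_E = 417/5, q_F = 327/5.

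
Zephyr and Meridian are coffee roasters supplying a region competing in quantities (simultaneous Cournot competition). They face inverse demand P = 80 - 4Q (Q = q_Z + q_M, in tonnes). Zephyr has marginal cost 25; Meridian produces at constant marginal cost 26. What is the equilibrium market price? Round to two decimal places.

43.67

Zephyr's profit: π_Z = (80 - 4Q)q_Z - (25q_Z). Setting ∂π_Z/∂q_Z = 0: 55 - 8q_Z - 4(q_M) = 0.
Meridian's profit: π_M = (80 - 4Q)q_M - (26q_M). Setting ∂π_M/∂q_M = 0: 54 - 8q_M - 4(q_Z) = 0.
Best responses: q_Z = (55 - 4q_M)/8, q_M = (54 - 4q_Z)/8.
Substituting one into the other gives q_Z = 14/3 and q_M = 53/12.
Total output Q = 109/12, so price P = 80 - 4·(109/12) = 131/3.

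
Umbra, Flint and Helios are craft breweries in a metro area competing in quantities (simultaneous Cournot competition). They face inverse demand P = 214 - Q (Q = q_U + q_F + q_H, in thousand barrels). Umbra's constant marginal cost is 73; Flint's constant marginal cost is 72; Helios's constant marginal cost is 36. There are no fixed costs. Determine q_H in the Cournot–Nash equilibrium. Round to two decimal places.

62.75

Umbra's profit: π_U = (214 - Q)q_U - (73q_U). Setting ∂π_U/∂q_U = 0: 141 - 2q_U - (q_F + q_H) = 0.
Flint's first-order condition: 142 - 2q_F - (q_U + q_H) = 0.
Helios's profit: π_H = (214 - Q)q_H - (36q_H). Setting ∂π_H/∂q_H = 0: 178 - 2q_H - (q_U + q_F) = 0.
Adding the 3 conditions: 461 − 2Q − 2Q = 0, i.e. Q = 461/4.
Back-substituting: q_U = (141 − 461/4) = 103/4, q_F = (142 − 461/4) = 107/4, q_H = (178 − 461/4) = 251/4.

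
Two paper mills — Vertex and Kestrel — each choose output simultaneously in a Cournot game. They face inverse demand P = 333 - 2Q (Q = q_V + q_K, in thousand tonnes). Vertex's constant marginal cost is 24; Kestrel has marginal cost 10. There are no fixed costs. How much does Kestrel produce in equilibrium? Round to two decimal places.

56.17

Vertex's profit: π_V = (333 - 2Q)q_V - (24q_V). Setting ∂π_V/∂q_V = 0: 309 - 4q_V - 2(q_K) = 0.
Kestrel's profit: π_K = (333 - 2Q)q_K - (10q_K). Setting ∂π_K/∂q_K = 0: 323 - 4q_K - 2(q_V) = 0.
Rearranging gives the reaction functions q_V = (309 - 2q_K)/4 and q_K = (323 - 2q_V)/4.
Solving the pair: q_V = 295/6, q_K = 337/6.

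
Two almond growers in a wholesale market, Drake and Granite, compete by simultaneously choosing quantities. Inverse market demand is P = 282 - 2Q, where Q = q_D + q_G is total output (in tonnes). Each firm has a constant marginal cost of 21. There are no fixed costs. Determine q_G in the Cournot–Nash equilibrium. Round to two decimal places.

Each firm earns π_i = (282 - 2Q)q_i - 21q_i.
First-order condition (treating rivals' output as given): 261 - 4q_i - 2q_j = 0.
By symmetry each firm produces the same amount; substituting q_j = q_i yields q_i = 261/6 = 87/2.

43.50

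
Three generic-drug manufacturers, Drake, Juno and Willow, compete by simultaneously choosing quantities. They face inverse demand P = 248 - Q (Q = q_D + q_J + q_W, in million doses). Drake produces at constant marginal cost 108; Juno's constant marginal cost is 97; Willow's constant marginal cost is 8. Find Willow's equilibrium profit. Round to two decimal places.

Drake's profit: π_D = (248 - Q)q_D - (108q_D). Setting ∂π_D/∂q_D = 0: 140 - 2q_D - (q_J + q_W) = 0.
Juno's first-order condition: 151 - 2q_J - (q_D + q_W) = 0.
Willow's profit: π_W = (248 - Q)q_W - (8q_W). Setting ∂π_W/∂q_W = 0: 240 - 2q_W - (q_D + q_J) = 0.
Summing all 3 equations gives 531 − 4Q = 0, hence Q = 531/4.
Back-substituting: q_D = (140 − 531/4) = 29/4, q_J = (151 − 531/4) = 73/4, q_W = (240 − 531/4) = 429/4.
Price P = 248 - 531/4 = 461/4.
Willow's profit: (461/4 - 8)·(429/4) = 11502.5625.

11502.56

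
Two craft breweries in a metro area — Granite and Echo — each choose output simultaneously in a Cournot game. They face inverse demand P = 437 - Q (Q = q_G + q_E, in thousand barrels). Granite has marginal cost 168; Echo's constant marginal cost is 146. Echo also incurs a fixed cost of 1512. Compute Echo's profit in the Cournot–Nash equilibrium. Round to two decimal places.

9373.44

Granite's profit: π_G = (437 - Q)q_G - (168q_G). Setting ∂π_G/∂q_G = 0: 269 - 2q_G - (q_E) = 0.
Echo's profit: π_E = (437 - Q)q_E - (146q_E). Setting ∂π_E/∂q_E = 0: 291 - 2q_E - (q_G) = 0.
Rearranging gives the reaction functions q_G = (269 - q_E)/2 and q_E = (291 - q_G)/2.
Solving the pair: q_G = 247/3, q_E = 313/3.
Price P = 437 - 560/3 = 751/3.
Echo's profit: (751/3 - 146)·(313/3) - 1512 = 9373.4444.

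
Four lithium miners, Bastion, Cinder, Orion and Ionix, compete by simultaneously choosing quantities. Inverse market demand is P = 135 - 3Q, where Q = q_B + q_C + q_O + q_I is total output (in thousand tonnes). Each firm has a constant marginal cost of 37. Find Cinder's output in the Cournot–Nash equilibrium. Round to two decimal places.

6.53

A representative firm's profit is π_i = q_i(135 - 3Q) - 37q_i.
First-order condition (treating rivals' output as given): 98 - 6q_i - 3·Σ_{j≠i} q_j = 0.
With identical firms every q_j equals q_i, so Σ_{j≠i} q_j = 3q_i and 98 = 15q_i, giving q_i = 98/15.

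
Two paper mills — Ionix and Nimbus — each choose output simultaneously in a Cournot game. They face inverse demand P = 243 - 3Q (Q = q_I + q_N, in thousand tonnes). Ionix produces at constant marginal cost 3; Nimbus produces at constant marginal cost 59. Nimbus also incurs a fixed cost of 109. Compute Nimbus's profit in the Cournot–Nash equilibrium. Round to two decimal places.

497.81

Ionix's profit: π_I = (243 - 3Q)q_I - (3q_I). Setting ∂π_I/∂q_I = 0: 240 - 6q_I - 3(q_N) = 0.
Nimbus's profit: π_N = (243 - 3Q)q_N - (59q_N). Setting ∂π_N/∂q_N = 0: 184 - 6q_N - 3(q_I) = 0.
So q_I = (240 - 3q_N)/6 and q_N = (184 - 3q_I)/6.
Substituting one into the other gives q_I = 296/9 and q_N = 128/9.
Price P = 243 - 3·(424/9) = 305/3.
Nimbus's profit: (305/3 - 59)·(128/9) - 109 = 497.8148.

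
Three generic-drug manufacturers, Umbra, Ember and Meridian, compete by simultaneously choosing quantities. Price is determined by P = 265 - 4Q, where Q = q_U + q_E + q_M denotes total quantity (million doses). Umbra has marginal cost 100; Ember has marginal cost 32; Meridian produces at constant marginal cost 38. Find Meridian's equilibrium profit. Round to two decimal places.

Umbra's profit: π_U = (265 - 4Q)q_U - (100q_U). Setting ∂π_U/∂q_U = 0: 165 - 8q_U - 4(q_E + q_M) = 0.
Ember's profit: π_E = (265 - 4Q)q_E - (32q_E). Setting ∂π_E/∂q_E = 0: 233 - 8q_E - 4(q_U + q_M) = 0.
Meridian's profit: π_M = (265 - 4Q)q_M - (38q_M). Setting ∂π_M/∂q_M = 0: 227 - 8q_M - 4(q_U + q_E) = 0.
Adding the 3 first-order conditions: 625 − 16Q = 0, so Q = 625/16.
Back-substituting: q_U = (165 − 625/4)/4 = 35/16, q_E = (233 − 625/4)/4 = 307/16, q_M = (227 − 625/4)/4 = 283/16.
Price P = 265 - 4·(625/16) = 435/4.
Meridian's profit: (435/4 - 38)·(283/16) = 1251.3906.

1251.39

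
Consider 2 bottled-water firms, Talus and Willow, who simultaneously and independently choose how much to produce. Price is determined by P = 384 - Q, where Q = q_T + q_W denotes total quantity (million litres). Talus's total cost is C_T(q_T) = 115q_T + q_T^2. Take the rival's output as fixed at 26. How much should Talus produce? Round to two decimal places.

With the rival's output fixed at 26, Talus's profit is π_T = (384 - 26 - q_T)q_T - (115q_T + q_T²) = (358 - q_T)q_T - (115q_T + q_T²).
∂π_T/∂q_T = 243 - 4q_T = 0, so q_T = 243/4.

60.75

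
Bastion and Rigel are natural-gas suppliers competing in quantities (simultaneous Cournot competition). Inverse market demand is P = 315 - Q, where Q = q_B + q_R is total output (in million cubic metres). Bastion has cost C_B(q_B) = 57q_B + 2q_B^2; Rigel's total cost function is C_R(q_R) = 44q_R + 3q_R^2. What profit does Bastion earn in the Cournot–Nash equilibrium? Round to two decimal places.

4366.02

Bastion's profit: π_B = (315 - Q)q_B - (57q_B + 2q_B²). Setting ∂π_B/∂q_B = 0: 258 - 6q_B - (q_R) = 0.
Rigel's first-order condition: 271 - 8q_R - (q_B) = 0.
Best responses: q_B = (258 - q_R)/6, q_R = (271 - q_B)/8.
Solving the pair: q_B = 1793/47, q_R = 1368/47.
Price P = 315 - 67.2553 = 247.7447.
Bastion's profit: 247.7447·(1793/47) - 57·(1793/47) - 2(1793/47)² = 4366.0240.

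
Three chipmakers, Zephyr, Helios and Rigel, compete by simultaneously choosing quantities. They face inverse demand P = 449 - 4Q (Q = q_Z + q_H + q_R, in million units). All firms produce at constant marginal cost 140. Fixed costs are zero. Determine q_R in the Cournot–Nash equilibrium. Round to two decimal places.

19.31

Each firm earns π_i = (449 - 4Q)q_i - 140q_i.
First-order condition (treating rivals' output as given): 309 - 8q_i - 4·Σ_{j≠i} q_j = 0.
With identical firms every q_j equals q_i, so Σ_{j≠i} q_j = 2q_i and 309 = 16q_i, giving q_i = 309/16.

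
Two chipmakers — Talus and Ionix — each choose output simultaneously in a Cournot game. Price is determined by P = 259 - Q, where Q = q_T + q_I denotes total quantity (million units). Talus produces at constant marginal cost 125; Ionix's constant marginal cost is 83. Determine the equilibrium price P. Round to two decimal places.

Talus's profit: π_T = (259 - Q)q_T - (125q_T). Setting ∂π_T/∂q_T = 0: 134 - 2q_T - (q_I) = 0.
Ionix's first-order condition: 176 - 2q_I - (q_T) = 0.
Rearranging gives the reaction functions q_T = (134 - q_I)/2 and q_I = (176 - q_T)/2.
Substituting one into the other gives q_T = 92/3 and q_I = 218/3.
Total output Q = 310/3, so price P = 259 - 310/3 = 467/3.

155.67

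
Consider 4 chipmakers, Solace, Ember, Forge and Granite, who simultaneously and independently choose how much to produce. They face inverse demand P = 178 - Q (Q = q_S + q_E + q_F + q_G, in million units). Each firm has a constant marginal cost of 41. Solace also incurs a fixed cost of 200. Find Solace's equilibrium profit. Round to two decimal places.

Each firm earns π_i = (178 - Q)q_i - 41q_i.
Setting ∂π_i/∂q_i = 0 with rivals' quantities fixed: 137 - 2q_i - Σ_{j≠i} q_j = 0.
With identical firms every q_j equals q_i, so Σ_{j≠i} q_j = 3q_i and 137 = 5q_i, giving q_i = 137/5.
Price P = 178 - 548/5 = 342/5.
Solace's profit: (342/5 - 41)·(137/5) - 200 = 550.7600.

550.76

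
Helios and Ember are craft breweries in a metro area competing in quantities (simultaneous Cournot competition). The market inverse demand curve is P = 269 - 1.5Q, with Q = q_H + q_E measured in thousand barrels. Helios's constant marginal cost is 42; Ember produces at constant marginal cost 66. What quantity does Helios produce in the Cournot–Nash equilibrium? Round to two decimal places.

55.78

Helios's profit: π_H = (269 - 1.5Q)q_H - (42q_H). Setting ∂π_H/∂q_H = 0: 227 - 3q_H - (3/2)(q_E) = 0.
Ember's profit: π_E = (269 - 1.5Q)q_E - (66q_E). Setting ∂π_E/∂q_E = 0: 203 - 3q_E - (3/2)(q_H) = 0.
Best responses: q_H = (227 - (3/2)q_E)/3, q_E = (203 - (3/2)q_H)/3.
Substituting one into the other gives q_H = 502/9 and q_E = 358/9.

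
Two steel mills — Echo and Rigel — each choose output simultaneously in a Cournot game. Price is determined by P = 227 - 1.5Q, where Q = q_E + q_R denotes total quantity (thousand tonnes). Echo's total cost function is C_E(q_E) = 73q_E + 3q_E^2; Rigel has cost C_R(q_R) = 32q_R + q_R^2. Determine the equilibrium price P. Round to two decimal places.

Echo's profit: π_E = (227 - 1.5Q)q_E - (73q_E + 3q_E²). Setting ∂π_E/∂q_E = 0: 154 - 9q_E - (3/2)(q_R) = 0.
Rigel's first-order condition: 195 - 5q_R - (3/2)(q_E) = 0.
So q_E = (154 - (3/2)q_R)/9 and q_R = (195 - (3/2)q_E)/5.
Substituting one into the other gives q_E = 1910/171 and q_R = 35.6491.
Total output Q = 46.8187, so price P = 227 - (3/2)·46.8187 = 156.7719.

156.77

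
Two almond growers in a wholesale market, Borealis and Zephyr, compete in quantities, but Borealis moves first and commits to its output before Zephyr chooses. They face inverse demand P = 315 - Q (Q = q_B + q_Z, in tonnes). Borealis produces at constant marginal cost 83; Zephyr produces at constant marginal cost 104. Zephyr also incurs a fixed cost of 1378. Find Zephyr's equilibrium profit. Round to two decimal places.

407.06

The follower Zephyr best-responds to any q_B: π_Z = (315 - Q)q_Z - 104q_Z.
Follower FOC: 211 - q_B - 2q_Z = 0, so q_Z(q_B) = (211 - q_B)/2.
The leader anticipates this reaction. Substituting into P = 315 - Q gives P = 419/2 - (1/2)q_B, so π_B = (419/2 - (1/2)q_B)q_B - 83q_B.
The leader's first-order condition 253/2 - q_B = 0 yields q_B = 253/2.
Then q_Z = (211 - 253/2)/2 = 169/4.
Price P = 315 - 675/4 = 585/4.
Zephyr's profit: (585/4 - 104)·(169/4) - 1378 = 407.0625.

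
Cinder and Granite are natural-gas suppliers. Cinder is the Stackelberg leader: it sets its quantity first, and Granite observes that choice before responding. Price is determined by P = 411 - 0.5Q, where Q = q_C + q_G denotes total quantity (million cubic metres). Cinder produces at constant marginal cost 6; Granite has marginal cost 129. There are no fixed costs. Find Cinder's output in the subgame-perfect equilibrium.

528

Solve by backward induction. Given q_C, the follower Granite maximises π_G = (411 - (1/2)q_C - (1/2)q_G)q_G - 129q_G.
∂π_G/∂q_G = 282 - (1/2)q_C - q_G = 0 gives the reaction function q_G = (282 - (1/2)q_C).
The leader anticipates this reaction. Substituting into P = 411 - 0.5Q gives P = 270 - (1/4)q_C, so π_C = (270 - (1/4)q_C)q_C - 6q_C.
The leader's first-order condition 264 - (1/2)q_C = 0 yields q_C = 528.
Then q_G = (282 - (1/2)·528) = 18.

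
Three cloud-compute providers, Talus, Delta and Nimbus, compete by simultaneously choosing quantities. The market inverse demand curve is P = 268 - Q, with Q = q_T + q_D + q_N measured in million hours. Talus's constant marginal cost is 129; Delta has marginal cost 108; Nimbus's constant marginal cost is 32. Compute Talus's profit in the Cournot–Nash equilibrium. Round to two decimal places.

Talus's profit: π_T = (268 - Q)q_T - (129q_T). Setting ∂π_T/∂q_T = 0: 139 - 2q_T - (q_D + q_N) = 0.
Delta's first-order condition: 160 - 2q_D - (q_T + q_N) = 0.
Nimbus's profit: π_N = (268 - Q)q_N - (32q_N). Setting ∂π_N/∂q_N = 0: 236 - 2q_N - (q_T + q_D) = 0.
Summing all 3 equations gives 535 − 4Q = 0, hence Q = 535/4.
Back-substituting: q_T = (139 − 535/4) = 21/4, q_D = (160 − 535/4) = 105/4, q_N = (236 − 535/4) = 409/4.
Price P = 268 - 535/4 = 537/4.
Talus's profit: (537/4 - 129)·(21/4) = 441/16.

27.56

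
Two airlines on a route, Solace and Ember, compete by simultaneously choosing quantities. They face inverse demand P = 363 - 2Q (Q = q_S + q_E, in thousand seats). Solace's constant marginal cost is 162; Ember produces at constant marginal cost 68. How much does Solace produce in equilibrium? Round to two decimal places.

Solace's profit: π_S = (363 - 2Q)q_S - (162q_S). Setting ∂π_S/∂q_S = 0: 201 - 4q_S - 2(q_E) = 0.
Ember's first-order condition: 295 - 4q_E - 2(q_S) = 0.
Rearranging gives the reaction functions q_S = (201 - 2q_E)/4 and q_E = (295 - 2q_S)/4.
Solving the pair: q_S = 107/6, q_E = 389/6.

17.83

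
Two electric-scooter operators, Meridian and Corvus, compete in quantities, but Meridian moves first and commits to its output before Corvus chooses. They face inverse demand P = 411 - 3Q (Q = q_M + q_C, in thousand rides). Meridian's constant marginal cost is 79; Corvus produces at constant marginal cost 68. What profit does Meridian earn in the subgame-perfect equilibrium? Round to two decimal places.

4293.38

Solve by backward induction. Given q_M, the follower Corvus maximises π_C = (411 - 3q_M - 3q_C)q_C - 68q_C.
∂π_C/∂q_C = 343 - 3q_M - 6q_C = 0 gives the reaction function q_C = (343 - 3q_M)/6.
Meridian substitutes q_C(q_M) into its own profit: π_M = q_M(411 - 3q_M - (343 - 3q_M)/2) - 79q_M = (479/2 - (3/2)q_M)q_M - 79q_M.
Leader FOC: 321/2 - 3q_M = 0, so q_M = 107/2.
Then q_C = (343 - 3·(107/2))/6 = 365/12.
Price P = 411 - 3·(1007/12) = 637/4.
Meridian's profit: (637/4 - 79)·(107/2) = 4293.3750.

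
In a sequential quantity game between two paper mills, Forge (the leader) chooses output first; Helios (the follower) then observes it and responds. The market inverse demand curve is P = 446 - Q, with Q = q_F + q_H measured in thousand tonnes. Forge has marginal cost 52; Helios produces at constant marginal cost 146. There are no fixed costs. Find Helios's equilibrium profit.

784

The follower Helios best-responds to any q_F: π_H = (446 - Q)q_H - 146q_H.
∂π_H/∂q_H = 300 - q_F - 2q_H = 0 gives the reaction function q_H = (300 - q_F)/2.
The leader anticipates this reaction. Substituting into P = 446 - Q gives P = 296 - (1/2)q_F, so π_F = (296 - (1/2)q_F)q_F - 52q_F.
The leader's first-order condition 244 - q_F = 0 yields q_F = 244.
Then q_H = (300 - 244)/2 = 28.
Price P = 446 - 272 = 174.
Helios's profit: (174 - 146)·28 = 784.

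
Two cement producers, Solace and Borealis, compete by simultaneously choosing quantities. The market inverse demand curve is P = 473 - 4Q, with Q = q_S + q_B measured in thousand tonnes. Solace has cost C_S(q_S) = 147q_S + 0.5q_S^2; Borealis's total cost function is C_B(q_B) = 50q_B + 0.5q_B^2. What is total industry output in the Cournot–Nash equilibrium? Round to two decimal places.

Solace's profit: π_S = (473 - 4Q)q_S - (147q_S + (1/2)q_S²). Setting ∂π_S/∂q_S = 0: 326 - 9q_S - 4(q_B) = 0.
Borealis's profit: π_B = (473 - 4Q)q_B - (50q_B + (1/2)q_B²). Setting ∂π_B/∂q_B = 0: 423 - 9q_B - 4(q_S) = 0.
Rearranging gives the reaction functions q_S = (326 - 4q_B)/9 and q_B = (423 - 4q_S)/9.
Solving the pair: q_S = 1242/65, q_B = 38.5077.
Total output Q = 1242/65 + 38.5077 = 749/13.

57.62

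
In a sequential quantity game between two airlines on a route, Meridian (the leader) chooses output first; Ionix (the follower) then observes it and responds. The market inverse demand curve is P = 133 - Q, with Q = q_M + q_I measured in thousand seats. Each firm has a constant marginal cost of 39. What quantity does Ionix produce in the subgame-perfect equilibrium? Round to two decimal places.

23.50

The follower Ionix best-responds to any q_M: π_I = (133 - Q)q_I - 39q_I.
Setting the follower's marginal profit to zero, 94 - q_M - 2q_I = 0, i.e. q_I = (94 - q_M)/2.
The leader anticipates this reaction. Substituting into P = 133 - Q gives P = 86 - (1/2)q_M, so π_M = (86 - (1/2)q_M)q_M - 39q_M.
Maximising: ∂π_M/∂q_M = 47 - q_M = 0, giving q_M = 47.
Then q_I = (94 - 47)/2 = 47/2.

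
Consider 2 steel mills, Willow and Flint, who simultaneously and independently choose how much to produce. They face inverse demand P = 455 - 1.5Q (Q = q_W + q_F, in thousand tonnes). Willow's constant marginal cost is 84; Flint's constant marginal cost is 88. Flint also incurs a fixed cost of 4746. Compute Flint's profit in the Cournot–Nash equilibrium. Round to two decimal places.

5014.67

Willow's profit: π_W = (455 - 1.5Q)q_W - (84q_W). Setting ∂π_W/∂q_W = 0: 371 - 3q_W - (3/2)(q_F) = 0.
Flint's profit: π_F = (455 - 1.5Q)q_F - (88q_F). Setting ∂π_F/∂q_F = 0: 367 - 3q_F - (3/2)(q_W) = 0.
Rearranging gives the reaction functions q_W = (371 - (3/2)q_F)/3 and q_F = (367 - (3/2)q_W)/3.
Solving the pair: q_W = 250/3, q_F = 242/3.
Price P = 455 - (3/2)·164 = 209.
Flint's profit: (209 - 88)·(242/3) - 4746 = 5014.6667.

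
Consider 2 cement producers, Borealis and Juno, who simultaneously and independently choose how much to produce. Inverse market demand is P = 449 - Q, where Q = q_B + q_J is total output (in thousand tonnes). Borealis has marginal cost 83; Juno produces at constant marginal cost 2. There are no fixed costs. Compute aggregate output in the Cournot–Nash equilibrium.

271

Borealis's profit: π_B = (449 - Q)q_B - (83q_B). Setting ∂π_B/∂q_B = 0: 366 - 2q_B - (q_J) = 0.
Juno's first-order condition: 447 - 2q_J - (q_B) = 0.
So q_B = (366 - q_J)/2 and q_J = (447 - q_B)/2.
Substituting one into the other gives q_B = 95 and q_J = 176.
Total output Q = 95 + 176 = 271.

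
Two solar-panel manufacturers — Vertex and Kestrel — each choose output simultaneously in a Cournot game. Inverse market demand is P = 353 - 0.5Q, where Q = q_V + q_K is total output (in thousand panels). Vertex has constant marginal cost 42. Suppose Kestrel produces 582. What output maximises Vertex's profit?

20

With the rival's output fixed at 582, Vertex's profit is π_V = (353 - (1/2)·582 - (1/2)q_V)q_V - (42q_V) = (62 - (1/2)q_V)q_V - (42q_V).
∂π_V/∂q_V = 20 - q_V = 0, so q_V = 20.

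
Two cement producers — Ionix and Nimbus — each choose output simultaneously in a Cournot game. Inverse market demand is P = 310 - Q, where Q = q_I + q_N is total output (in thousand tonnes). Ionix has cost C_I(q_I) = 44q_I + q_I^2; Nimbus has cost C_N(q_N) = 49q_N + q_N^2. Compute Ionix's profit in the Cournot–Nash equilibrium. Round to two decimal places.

5731.64

Ionix's profit: π_I = (310 - Q)q_I - (44q_I + q_I²). Setting ∂π_I/∂q_I = 0: 266 - 4q_I - (q_N) = 0.
Nimbus's first-order condition: 261 - 4q_N - (q_I) = 0.
So q_I = (266 - q_N)/4 and q_N = (261 - q_I)/4.
Substituting one into the other gives q_I = 803/15 and q_N = 778/15.
Price P = 310 - 527/5 = 1023/5.
Ionix's profit: (1023/5)·(803/15) - 44·(803/15) - (803/15)² = 5731.6356.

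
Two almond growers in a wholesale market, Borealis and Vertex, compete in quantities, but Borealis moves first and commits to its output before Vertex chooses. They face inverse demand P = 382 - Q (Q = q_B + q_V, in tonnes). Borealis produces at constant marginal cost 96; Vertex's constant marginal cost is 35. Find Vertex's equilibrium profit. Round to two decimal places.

Solve by backward induction. Given q_B, the follower Vertex maximises π_V = (382 - q_B - q_V)q_V - 35q_V.
∂π_V/∂q_V = 347 - q_B - 2q_V = 0 gives the reaction function q_V = (347 - q_B)/2.
Borealis substitutes q_V(q_B) into its own profit: π_B = q_B(382 - q_B - (347 - q_B)/2) - 96q_B = (417/2 - (1/2)q_B)q_B - 96q_B.
Leader FOC: 225/2 - q_B = 0, so q_B = 225/2.
Then q_V = (347 - 225/2)/2 = 469/4.
Price P = 382 - 919/4 = 609/4.
Vertex's profit: (609/4 - 35)·(469/4) = 13747.5625.

13747.56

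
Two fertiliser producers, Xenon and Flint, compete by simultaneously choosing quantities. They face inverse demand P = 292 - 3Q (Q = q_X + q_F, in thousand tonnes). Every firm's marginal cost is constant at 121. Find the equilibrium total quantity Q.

38

A representative firm's profit is π_i = q_i(292 - 3Q) - 121q_i.
First-order condition (treating rivals' output as given): 171 - 6q_i - 3q_j = 0.
By symmetry each firm produces the same amount; substituting q_j = q_i yields q_i = 171/9 = 19.
Total output Q = 19 + 19 = 38.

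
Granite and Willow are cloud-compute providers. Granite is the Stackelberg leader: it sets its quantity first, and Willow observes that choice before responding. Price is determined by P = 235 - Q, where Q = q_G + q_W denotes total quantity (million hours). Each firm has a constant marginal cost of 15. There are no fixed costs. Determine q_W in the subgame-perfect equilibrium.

55

The follower Willow best-responds to any q_G: π_W = (235 - Q)q_W - 15q_W.
Follower FOC: 220 - q_G - 2q_W = 0, so q_W(q_G) = (220 - q_G)/2.
The leader anticipates this reaction. Substituting into P = 235 - Q gives P = 125 - (1/2)q_G, so π_G = (125 - (1/2)q_G)q_G - 15q_G.
Maximising: ∂π_G/∂q_G = 110 - q_G = 0, giving q_G = 110.
Then q_W = (220 - 110)/2 = 55.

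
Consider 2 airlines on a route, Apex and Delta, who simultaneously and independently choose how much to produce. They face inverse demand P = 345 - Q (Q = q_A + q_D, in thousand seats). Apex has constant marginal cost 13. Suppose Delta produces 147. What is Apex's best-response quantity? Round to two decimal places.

With the rival's output fixed at 147, Apex's profit is π_A = (345 - 147 - q_A)q_A - (13q_A) = (198 - q_A)q_A - (13q_A).
∂π_A/∂q_A = 185 - 2q_A = 0, so q_A = 185/2.

92.50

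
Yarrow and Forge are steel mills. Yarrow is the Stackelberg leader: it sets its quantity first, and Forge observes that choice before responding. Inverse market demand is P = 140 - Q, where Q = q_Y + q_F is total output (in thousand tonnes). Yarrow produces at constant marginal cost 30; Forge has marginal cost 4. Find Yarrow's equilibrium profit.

882

Solve by backward induction. Given q_Y, the follower Forge maximises π_F = (140 - q_Y - q_F)q_F - 4q_F.
∂π_F/∂q_F = 136 - q_Y - 2q_F = 0 gives the reaction function q_F = (136 - q_Y)/2.
Yarrow substitutes q_F(q_Y) into its own profit: π_Y = q_Y(140 - q_Y - (136 - q_Y)/2) - 30q_Y = (72 - (1/2)q_Y)q_Y - 30q_Y.
The leader's first-order condition 42 - q_Y = 0 yields q_Y = 42.
Then q_F = (136 - 42)/2 = 47.
Price P = 140 - 89 = 51.
Yarrow's profit: (51 - 30)·42 = 882.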